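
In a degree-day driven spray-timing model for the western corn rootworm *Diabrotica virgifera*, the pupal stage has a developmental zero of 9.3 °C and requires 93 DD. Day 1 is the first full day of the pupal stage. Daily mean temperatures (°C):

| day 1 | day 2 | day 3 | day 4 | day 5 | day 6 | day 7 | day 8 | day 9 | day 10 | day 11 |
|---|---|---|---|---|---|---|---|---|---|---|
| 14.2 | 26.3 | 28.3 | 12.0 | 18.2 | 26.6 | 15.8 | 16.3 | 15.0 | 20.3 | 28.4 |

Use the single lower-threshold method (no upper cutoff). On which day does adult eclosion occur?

Daily DD above 9.3 °C: 4.9, 17.0, 19.0, 2.7, 8.9, 17.3, 6.5, 7.0, 5.7, 11.0, 19.1.
Cumulative: 4.9, 21.9, 40.9, 43.6, 52.5, 69.8, 76.3, 83.3, 89.0, 100.0, 119.1.
The total first reaches 93 DD on day 10.

day 10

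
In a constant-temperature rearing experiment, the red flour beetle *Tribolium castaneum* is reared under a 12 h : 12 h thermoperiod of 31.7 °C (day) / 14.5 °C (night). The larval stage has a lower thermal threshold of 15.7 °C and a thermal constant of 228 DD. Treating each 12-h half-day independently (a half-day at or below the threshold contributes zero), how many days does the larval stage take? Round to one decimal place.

28.5 days

Day half: max(0, 31.7 − 15.7) × 0.5 = 16.0 × 0.5 = 8.00 DD.
Night half: max(0, 14.5 − 15.7) × 0.5 = 0.0 × 0.5 = 0.00 DD.
Per 24 h: 8.00 DD/day.
Duration = 228 / 8.00 = 28.500 ≈ 28.5 days.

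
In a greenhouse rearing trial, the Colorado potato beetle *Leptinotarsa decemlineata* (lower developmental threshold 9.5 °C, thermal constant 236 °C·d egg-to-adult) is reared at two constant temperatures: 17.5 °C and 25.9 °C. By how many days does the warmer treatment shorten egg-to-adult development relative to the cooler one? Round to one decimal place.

15.1 days

At 17.5 °C: 236 / (17.5 − 9.5) = 236 / 8.0 = 29.500 d.
At 25.9 °C: 236 / (25.9 − 9.5) = 236 / 16.4 = 14.390 d.
Difference = |29.500 − 14.390| = 15.110 ≈ 15.1 days.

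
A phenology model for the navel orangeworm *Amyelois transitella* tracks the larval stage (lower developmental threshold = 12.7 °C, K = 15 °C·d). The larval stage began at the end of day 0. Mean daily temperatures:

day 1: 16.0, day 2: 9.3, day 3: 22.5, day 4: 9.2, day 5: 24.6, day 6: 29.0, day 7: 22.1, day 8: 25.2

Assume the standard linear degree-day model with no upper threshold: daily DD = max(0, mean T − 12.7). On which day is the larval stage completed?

day 5

Daily DD above 12.7 °C: 3.3, 0.0, 9.8, 0.0, 11.9, 16.3, 9.4, 12.5.
Cumulative: 3.3, 3.3, 13.1, 13.1, 25.0, 41.3, 50.7, 63.2.
The total first reaches 15 DD on day 5.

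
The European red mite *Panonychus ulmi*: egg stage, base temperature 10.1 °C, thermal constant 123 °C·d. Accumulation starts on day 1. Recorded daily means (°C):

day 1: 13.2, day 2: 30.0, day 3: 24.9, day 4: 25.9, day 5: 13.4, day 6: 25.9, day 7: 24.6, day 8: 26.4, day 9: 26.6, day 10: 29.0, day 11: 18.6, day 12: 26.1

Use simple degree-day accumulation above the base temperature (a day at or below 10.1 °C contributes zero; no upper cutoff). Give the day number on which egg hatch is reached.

Daily DD above 10.1 °C: 3.1, 19.9, 14.8, 15.8, 3.3, 15.8, 14.5, 16.3, 16.5, 18.9, 8.5, 16.0.
Cumulative: 3.1, 23.0, 37.8, 53.6, 56.9, 72.7, 87.2, 103.5, 120.0, 138.9, 147.4, 163.4.
The total first reaches 123 DD on day 10.

day 10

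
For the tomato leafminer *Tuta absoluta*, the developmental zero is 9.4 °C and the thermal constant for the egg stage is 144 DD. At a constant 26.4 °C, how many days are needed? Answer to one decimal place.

Daily accumulation = 26.4 − 9.4 = 17.0 DD/day.
Duration = 144 / 17.0 = 8.471 ≈ 8.5 days.

8.5 days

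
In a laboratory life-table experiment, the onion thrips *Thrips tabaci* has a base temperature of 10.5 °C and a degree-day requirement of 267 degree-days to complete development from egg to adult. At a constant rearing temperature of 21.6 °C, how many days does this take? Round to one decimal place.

24.1 days

Daily accumulation = 21.6 − 10.5 = 11.1 DD/day.
Duration = 267 / 11.1 = 24.054 ≈ 24.1 days.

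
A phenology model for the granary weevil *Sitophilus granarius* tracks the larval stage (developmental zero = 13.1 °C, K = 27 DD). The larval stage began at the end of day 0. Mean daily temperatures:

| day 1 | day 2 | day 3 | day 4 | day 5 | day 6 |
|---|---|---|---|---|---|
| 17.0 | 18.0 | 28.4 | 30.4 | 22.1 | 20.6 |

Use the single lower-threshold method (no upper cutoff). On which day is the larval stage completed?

day 4

Daily DD above 13.1 °C: 3.9, 4.9, 15.3, 17.3, 9.0, 7.5.
Cumulative: 3.9, 8.8, 24.1, 41.4, 50.4, 57.9.
The total first reaches 27 DD on day 4.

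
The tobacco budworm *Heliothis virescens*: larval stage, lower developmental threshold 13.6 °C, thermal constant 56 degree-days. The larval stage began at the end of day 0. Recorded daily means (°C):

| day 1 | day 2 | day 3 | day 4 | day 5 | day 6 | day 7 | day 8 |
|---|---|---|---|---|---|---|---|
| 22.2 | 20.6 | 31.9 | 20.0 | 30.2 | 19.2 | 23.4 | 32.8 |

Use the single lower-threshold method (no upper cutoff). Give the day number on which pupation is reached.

day 5

Daily DD above 13.6 °C: 8.6, 7.0, 18.3, 6.4, 16.6, 5.6, 9.8, 19.2.
Cumulative: 8.6, 15.6, 33.9, 40.3, 56.9, 62.5, 72.3, 91.5.
The total first reaches 56 DD on day 5.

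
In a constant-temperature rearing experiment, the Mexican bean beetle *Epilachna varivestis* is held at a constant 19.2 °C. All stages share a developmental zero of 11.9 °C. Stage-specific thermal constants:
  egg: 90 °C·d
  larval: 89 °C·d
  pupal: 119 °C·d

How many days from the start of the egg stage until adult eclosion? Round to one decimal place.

Daily accumulation at 19.2 °C = 19.2 − 11.9 = 7.3 DD/day.
Total K = 90 + 89 + 119 = 298 DD.
Total duration = 298 / 7.3 = 40.822 ≈ 40.8 days.

40.8 days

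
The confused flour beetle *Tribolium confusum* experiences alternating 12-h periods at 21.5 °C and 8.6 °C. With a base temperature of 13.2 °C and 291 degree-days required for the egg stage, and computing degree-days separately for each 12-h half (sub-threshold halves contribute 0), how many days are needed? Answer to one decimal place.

70.1 days

Day half: max(0, 21.5 − 13.2) × 0.5 = 8.3 × 0.5 = 4.15 DD.
Night half: max(0, 8.6 − 13.2) × 0.5 = 0.0 × 0.5 = 0.00 DD.
Per 24 h: 4.15 DD/day.
Duration = 291 / 4.15 = 70.120 ≈ 70.1 days.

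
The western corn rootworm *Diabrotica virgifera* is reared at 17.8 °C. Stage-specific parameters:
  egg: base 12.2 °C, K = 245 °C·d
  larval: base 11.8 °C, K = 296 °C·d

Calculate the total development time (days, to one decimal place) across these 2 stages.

93.1 days

egg: 245 / (17.8 − 12.2) = 245 / 5.6 = 43.750 d.
larval: 296 / (17.8 − 11.8) = 296 / 6.0 = 49.333 d.
Sum = 93.083 ≈ 93.1 days.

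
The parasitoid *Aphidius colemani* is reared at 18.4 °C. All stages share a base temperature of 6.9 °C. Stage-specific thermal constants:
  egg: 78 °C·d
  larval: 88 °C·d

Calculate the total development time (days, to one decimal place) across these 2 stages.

Daily accumulation at 18.4 °C = 18.4 − 6.9 = 11.5 DD/day.
Total K = 78 + 88 = 166 DD.
Total duration = 166 / 11.5 = 14.435 ≈ 14.4 days.

14.4 days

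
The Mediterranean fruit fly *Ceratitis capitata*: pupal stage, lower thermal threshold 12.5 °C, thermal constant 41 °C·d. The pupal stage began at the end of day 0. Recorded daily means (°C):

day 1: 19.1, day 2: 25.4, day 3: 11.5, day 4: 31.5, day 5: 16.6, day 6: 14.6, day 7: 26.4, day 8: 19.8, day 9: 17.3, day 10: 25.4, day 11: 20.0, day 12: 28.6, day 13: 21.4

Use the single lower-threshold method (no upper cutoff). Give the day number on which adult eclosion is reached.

Daily DD above 12.5 °C: 6.6, 12.9, 0.0, 19.0, 4.1, 2.1, 13.9, 7.3, 4.8, 12.9, 7.5, 16.1, 8.9.
Cumulative: 6.6, 19.5, 19.5, 38.5, 42.6, 44.7, 58.6, 65.9, 70.7, 83.6, 91.1, 107.2, 116.1.
The total first reaches 41 DD on day 5.

day 5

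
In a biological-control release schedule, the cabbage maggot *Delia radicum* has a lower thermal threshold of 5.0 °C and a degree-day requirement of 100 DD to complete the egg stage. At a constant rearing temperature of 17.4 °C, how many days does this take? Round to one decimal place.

Daily accumulation = 17.4 − 5.0 = 12.4 DD/day.
Duration = 100 / 12.4 = 8.065 ≈ 8.1 days.

8.1 days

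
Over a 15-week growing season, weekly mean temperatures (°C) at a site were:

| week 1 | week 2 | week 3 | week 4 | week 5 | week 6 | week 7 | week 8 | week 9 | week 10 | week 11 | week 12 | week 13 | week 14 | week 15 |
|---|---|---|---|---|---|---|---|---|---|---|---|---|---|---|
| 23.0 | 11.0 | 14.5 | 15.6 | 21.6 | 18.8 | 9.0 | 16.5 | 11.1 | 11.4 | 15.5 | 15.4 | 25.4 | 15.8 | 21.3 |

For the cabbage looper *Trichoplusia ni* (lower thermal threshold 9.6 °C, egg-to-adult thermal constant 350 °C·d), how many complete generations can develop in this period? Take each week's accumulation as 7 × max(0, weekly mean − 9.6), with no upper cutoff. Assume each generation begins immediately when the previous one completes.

Weekly DD (7 × max(0, T̄ − 9.6)): 93.8, 9.8, 34.3, 42.0, 84.0, 64.4, 0.0, 48.3, 10.5, 12.6, 41.3, 40.6, 110.6, 43.4, 81.9.
Season total = 717.5 DD.
Complete generations = ⌊717.5 / 350⌋ = 2.

2 generations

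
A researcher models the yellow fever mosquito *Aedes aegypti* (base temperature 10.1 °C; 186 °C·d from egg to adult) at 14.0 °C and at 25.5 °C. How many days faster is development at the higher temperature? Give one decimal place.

35.6 days

At 14.0 °C: 186 / (14.0 − 10.1) = 186 / 3.9 = 47.692 d.
At 25.5 °C: 186 / (25.5 − 10.1) = 186 / 15.4 = 12.078 d.
Difference = |47.692 − 12.078| = 35.614 ≈ 35.6 days.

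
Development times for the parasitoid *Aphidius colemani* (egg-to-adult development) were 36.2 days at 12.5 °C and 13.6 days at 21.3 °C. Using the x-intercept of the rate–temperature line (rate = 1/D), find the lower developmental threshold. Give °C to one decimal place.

Linear rate model ⇒ the product D·(T − T_b) is constant across temperatures.
36.2·(12.5 − T_b) = 13.6·(21.3 − T_b)
T_b = (36.2·12.5 − 13.6·21.3) / (36.2 − 13.6) = 162.82 / 22.6 = 7.204 °C ≈ 7.2 °C.

7.2 °C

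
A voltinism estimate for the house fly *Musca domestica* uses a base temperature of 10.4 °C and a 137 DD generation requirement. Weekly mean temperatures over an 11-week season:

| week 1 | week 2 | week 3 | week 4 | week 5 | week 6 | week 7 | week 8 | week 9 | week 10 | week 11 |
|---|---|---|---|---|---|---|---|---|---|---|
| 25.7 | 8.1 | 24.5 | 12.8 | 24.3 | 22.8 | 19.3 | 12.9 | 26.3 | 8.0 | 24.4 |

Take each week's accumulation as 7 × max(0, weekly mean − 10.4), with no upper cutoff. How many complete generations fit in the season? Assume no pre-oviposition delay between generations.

5 generations

Weekly DD (7 × max(0, T̄ − 10.4)): 107.1, 0.0, 98.7, 16.8, 97.3, 86.8, 62.3, 17.5, 111.3, 0.0, 98.0.
Season total = 695.8 DD.
Complete generations = ⌊695.8 / 137⌋ = 5.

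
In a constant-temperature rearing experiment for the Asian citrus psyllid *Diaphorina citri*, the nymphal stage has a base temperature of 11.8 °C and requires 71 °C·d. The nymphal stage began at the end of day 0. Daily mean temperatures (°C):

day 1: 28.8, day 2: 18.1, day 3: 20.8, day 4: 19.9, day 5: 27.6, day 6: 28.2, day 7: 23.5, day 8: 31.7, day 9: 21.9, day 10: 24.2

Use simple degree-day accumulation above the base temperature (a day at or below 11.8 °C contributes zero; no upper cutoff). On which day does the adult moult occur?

day 6

Daily DD above 11.8 °C: 17.0, 6.3, 9.0, 8.1, 15.8, 16.4, 11.7, 19.9, 10.1, 12.4.
Cumulative: 17.0, 23.3, 32.3, 40.4, 56.2, 72.6, 84.3, 104.2, 114.3, 126.7.
The total first reaches 71 DD on day 6.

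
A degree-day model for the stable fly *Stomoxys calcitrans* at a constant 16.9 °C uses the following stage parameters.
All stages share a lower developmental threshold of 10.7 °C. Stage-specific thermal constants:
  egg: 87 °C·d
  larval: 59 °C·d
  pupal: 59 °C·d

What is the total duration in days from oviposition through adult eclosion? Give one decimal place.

33.1 days

Daily accumulation at 16.9 °C = 16.9 − 10.7 = 6.2 DD/day.
Total K = 87 + 59 + 59 = 205 DD.
Total duration = 205 / 6.2 = 33.065 ≈ 33.1 days.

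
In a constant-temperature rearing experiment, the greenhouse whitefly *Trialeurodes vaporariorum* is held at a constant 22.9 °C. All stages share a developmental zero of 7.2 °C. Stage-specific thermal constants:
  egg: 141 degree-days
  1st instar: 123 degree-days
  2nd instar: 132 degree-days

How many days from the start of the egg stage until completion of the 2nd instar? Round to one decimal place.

25.2 days

Daily accumulation at 22.9 °C = 22.9 − 7.2 = 15.7 DD/day.
Total K = 141 + 123 + 132 = 396 DD.
Total duration = 396 / 15.7 = 25.223 ≈ 25.2 days.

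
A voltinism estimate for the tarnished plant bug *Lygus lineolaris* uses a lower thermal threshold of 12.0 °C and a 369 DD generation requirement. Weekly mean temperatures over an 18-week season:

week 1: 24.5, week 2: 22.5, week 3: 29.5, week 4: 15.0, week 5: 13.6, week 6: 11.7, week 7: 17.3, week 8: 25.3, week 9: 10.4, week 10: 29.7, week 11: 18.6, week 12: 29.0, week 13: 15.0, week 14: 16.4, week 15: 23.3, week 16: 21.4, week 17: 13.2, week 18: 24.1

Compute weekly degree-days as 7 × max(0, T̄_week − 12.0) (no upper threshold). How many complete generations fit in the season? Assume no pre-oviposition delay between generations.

Weekly DD (7 × max(0, T̄ − 12.0)): 87.5, 73.5, 122.5, 21.0, 11.2, 0.0, 37.1, 93.1, 0.0, 123.9, 46.2, 119.0, 21.0, 30.8, 79.1, 65.8, 8.4, 84.7.
Season total = 1024.8 DD.
Complete generations = ⌊1024.8 / 369⌋ = 2.

2 generations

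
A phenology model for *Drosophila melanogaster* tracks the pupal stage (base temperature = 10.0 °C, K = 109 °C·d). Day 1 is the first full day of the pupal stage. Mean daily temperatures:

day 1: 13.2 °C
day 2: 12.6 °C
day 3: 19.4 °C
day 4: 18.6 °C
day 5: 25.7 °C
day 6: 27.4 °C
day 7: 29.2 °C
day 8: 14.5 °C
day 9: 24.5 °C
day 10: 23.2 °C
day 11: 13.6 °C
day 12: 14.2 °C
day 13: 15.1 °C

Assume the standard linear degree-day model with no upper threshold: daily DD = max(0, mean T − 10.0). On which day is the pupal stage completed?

day 11

Daily DD above 10.0 °C: 3.2, 2.6, 9.4, 8.6, 15.7, 17.4, 19.2, 4.5, 14.5, 13.2, 3.6, 4.2, 5.1.
Cumulative: 3.2, 5.8, 15.2, 23.8, 39.5, 56.9, 76.1, 80.6, 95.1, 108.3, 111.9, 116.1, 121.2.
The total first reaches 109 DD on day 11.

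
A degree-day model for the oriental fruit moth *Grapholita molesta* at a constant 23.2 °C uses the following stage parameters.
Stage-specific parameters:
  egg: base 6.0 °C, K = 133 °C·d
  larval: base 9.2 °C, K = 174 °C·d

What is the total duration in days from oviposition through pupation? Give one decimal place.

egg: 133 / (23.2 − 6.0) = 133 / 17.2 = 7.733 d.
larval: 174 / (23.2 − 9.2) = 174 / 14.0 = 12.429 d.
Sum = 20.161 ≈ 20.2 days.

20.2 days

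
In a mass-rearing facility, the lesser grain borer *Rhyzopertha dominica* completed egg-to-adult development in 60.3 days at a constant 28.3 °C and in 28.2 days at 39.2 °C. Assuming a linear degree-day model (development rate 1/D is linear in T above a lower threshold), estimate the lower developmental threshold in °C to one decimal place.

Linear rate model ⇒ the product D·(T − T_b) is constant across temperatures.
60.3·(28.3 − T_b) = 28.2·(39.2 − T_b)
T_b = (60.3·28.3 − 28.2·39.2) / (60.3 − 28.2) = 601.05 / 32.1 = 18.724 °C ≈ 18.7 °C.

18.7 °C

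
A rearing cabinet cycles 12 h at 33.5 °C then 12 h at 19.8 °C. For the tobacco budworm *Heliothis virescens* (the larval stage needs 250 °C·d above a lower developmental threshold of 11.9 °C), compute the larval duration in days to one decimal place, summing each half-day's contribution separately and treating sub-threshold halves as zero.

16.9 days

Day half: max(0, 33.5 − 11.9) × 0.5 = 21.6 × 0.5 = 10.80 DD.
Night half: max(0, 19.8 − 11.9) × 0.5 = 7.9 × 0.5 = 3.95 DD.
Per 24 h: 14.75 DD/day.
Duration = 250 / 14.75 = 16.949 ≈ 16.9 days.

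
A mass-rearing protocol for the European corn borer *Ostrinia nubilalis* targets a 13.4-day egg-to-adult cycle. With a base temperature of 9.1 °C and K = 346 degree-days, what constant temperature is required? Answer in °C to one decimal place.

Required daily accumulation = 346 / 13.4 = 25.821 DD/day.
T = T_base + 25.821 = 9.1 + 25.821 = 34.921 ≈ 34.9 °C.

34.9 °C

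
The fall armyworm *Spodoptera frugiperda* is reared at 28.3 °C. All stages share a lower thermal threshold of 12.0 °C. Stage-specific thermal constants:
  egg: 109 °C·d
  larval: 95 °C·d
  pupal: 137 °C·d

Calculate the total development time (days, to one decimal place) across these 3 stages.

20.9 days

Daily accumulation at 28.3 °C = 28.3 − 12.0 = 16.3 DD/day.
Total K = 109 + 95 + 137 = 341 DD.
Total duration = 341 / 16.3 = 20.920 ≈ 20.9 days.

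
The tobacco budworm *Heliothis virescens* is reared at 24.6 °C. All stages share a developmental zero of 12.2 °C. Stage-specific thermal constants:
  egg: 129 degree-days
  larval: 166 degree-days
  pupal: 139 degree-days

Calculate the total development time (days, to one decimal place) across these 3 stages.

35.0 days

Daily accumulation at 24.6 °C = 24.6 − 12.2 = 12.4 DD/day.
Total K = 129 + 166 + 139 = 434 DD.
Total duration = 434 / 12.4 = 35.000 ≈ 35.0 days.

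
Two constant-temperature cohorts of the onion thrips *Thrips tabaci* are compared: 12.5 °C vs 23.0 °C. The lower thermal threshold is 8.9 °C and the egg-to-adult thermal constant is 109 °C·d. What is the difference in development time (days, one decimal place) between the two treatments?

At 12.5 °C: 109 / (12.5 − 8.9) = 109 / 3.6 = 30.278 d.
At 23.0 °C: 109 / (23.0 − 8.9) = 109 / 14.1 = 7.730 d.
Difference = |30.278 − 7.730| = 22.547 ≈ 22.5 days.

22.5 days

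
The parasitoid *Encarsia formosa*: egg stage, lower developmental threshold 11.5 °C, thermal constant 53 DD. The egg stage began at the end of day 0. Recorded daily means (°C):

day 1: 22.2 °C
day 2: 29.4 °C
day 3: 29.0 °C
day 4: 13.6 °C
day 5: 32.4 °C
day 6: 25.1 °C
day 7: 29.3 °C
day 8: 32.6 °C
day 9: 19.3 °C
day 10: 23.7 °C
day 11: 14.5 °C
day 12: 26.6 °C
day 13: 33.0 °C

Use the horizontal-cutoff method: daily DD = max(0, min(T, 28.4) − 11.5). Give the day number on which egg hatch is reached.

day 5

Daily DD above 11.5 °C (capped at 16.9): 10.7, 16.9, 16.9, 2.1, 16.9, 13.6, 16.9, 16.9, 7.8, 12.2, 3.0, 15.1, 16.9.
Cumulative: 10.7, 27.6, 44.5, 46.6, 63.5, 77.1, 94.0, 110.9, 118.7, 130.9, 133.9, 149.0, 165.9.
The total first reaches 53 DD on day 5.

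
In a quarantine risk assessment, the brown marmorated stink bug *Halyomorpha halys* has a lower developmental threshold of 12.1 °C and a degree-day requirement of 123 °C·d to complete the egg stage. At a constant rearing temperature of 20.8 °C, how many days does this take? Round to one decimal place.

14.1 days

Daily accumulation = 20.8 − 12.1 = 8.7 DD/day.
Duration = 123 / 8.7 = 14.138 ≈ 14.1 days.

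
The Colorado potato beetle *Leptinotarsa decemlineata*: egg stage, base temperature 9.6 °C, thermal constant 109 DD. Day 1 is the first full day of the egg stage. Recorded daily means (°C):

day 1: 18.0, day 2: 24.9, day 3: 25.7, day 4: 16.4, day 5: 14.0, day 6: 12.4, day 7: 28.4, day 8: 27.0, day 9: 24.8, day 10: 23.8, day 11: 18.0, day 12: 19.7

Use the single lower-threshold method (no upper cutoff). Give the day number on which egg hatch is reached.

Daily DD above 9.6 °C: 8.4, 15.3, 16.1, 6.8, 4.4, 2.8, 18.8, 17.4, 15.2, 14.2, 8.4, 10.1.
Cumulative: 8.4, 23.7, 39.8, 46.6, 51.0, 53.8, 72.6, 90.0, 105.2, 119.4, 127.8, 137.9.
The total first reaches 109 DD on day 10.

day 10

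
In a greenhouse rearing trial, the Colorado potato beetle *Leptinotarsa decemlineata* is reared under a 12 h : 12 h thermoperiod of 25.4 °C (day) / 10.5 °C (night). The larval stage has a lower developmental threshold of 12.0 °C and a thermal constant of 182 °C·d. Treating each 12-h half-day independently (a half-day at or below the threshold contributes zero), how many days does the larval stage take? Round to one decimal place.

27.2 days

Day half: max(0, 25.4 − 12.0) × 0.5 = 13.4 × 0.5 = 6.70 DD.
Night half: max(0, 10.5 − 12.0) × 0.5 = 0.0 × 0.5 = 0.00 DD.
Per 24 h: 6.70 DD/day.
Duration = 182 / 6.70 = 27.164 ≈ 27.2 days.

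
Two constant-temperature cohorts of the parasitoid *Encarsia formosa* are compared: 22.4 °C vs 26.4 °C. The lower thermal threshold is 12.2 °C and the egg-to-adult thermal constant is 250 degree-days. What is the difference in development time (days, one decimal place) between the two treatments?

At 22.4 °C: 250 / (22.4 − 12.2) = 250 / 10.2 = 24.510 d.
At 26.4 °C: 250 / (26.4 − 12.2) = 250 / 14.2 = 17.606 d.
Difference = |24.510 − 17.606| = 6.904 ≈ 6.9 days.

6.9 days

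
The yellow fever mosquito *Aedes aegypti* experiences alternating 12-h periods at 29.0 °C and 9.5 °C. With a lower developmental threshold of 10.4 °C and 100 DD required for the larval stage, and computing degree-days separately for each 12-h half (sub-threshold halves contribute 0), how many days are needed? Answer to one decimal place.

10.8 days

Day half: max(0, 29.0 − 10.4) × 0.5 = 18.6 × 0.5 = 9.30 DD.
Night half: max(0, 9.5 − 10.4) × 0.5 = 0.0 × 0.5 = 0.00 DD.
Per 24 h: 9.30 DD/day.
Duration = 100 / 9.30 = 10.753 ≈ 10.8 days.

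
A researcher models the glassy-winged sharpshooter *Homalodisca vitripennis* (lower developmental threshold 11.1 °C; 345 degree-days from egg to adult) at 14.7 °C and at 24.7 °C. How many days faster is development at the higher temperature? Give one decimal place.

70.5 days

At 14.7 °C: 345 / (14.7 − 11.1) = 345 / 3.6 = 95.833 d.
At 24.7 °C: 345 / (24.7 − 11.1) = 345 / 13.6 = 25.368 d.
Difference = |95.833 − 25.368| = 70.466 ≈ 70.5 days.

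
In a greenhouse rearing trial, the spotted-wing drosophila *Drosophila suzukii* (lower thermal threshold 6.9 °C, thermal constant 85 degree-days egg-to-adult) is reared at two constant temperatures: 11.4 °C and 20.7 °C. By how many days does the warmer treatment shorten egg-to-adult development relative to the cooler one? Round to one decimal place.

At 11.4 °C: 85 / (11.4 − 6.9) = 85 / 4.5 = 18.889 d.
At 20.7 °C: 85 / (20.7 − 6.9) = 85 / 13.8 = 6.159 d.
Difference = |18.889 − 6.159| = 12.729 ≈ 12.7 days.

12.7 days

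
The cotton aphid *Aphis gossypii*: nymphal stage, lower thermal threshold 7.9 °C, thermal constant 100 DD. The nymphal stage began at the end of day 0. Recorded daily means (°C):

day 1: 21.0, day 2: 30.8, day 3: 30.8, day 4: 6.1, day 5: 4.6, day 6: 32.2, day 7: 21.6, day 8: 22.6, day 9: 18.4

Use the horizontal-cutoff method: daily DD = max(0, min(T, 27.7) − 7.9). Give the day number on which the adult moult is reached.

Daily DD above 7.9 °C (capped at 19.8): 13.1, 19.8, 19.8, 0.0, 0.0, 19.8, 13.7, 14.7, 10.5.
Cumulative: 13.1, 32.9, 52.7, 52.7, 52.7, 72.5, 86.2, 100.9, 111.4.
The total first reaches 100 DD on day 8.

day 8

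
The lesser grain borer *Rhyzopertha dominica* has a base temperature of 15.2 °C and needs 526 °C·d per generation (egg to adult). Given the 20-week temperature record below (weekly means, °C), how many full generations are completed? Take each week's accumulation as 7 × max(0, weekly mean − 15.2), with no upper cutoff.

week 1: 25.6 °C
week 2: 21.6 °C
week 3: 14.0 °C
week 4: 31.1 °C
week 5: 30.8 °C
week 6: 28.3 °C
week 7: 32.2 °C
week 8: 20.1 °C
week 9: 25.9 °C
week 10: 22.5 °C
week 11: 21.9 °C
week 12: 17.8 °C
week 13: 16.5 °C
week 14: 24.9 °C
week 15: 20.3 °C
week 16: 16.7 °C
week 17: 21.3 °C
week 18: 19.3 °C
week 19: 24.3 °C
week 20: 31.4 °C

2 generations

Weekly DD (7 × max(0, T̄ − 15.2)): 72.8, 44.8, 0.0, 111.3, 109.2, 91.7, 119.0, 34.3, 74.9, 51.1, 46.9, 18.2, 9.1, 67.9, 35.7, 10.5, 42.7, 28.7, 63.7, 113.4.
Season total = 1145.9 DD.
Complete generations = ⌊1145.9 / 526⌋ = 2.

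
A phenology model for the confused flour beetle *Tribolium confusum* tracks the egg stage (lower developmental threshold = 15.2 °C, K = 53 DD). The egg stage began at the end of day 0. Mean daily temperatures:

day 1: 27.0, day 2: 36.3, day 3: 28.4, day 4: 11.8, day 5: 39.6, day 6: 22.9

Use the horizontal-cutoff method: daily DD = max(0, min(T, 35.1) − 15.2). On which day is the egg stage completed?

day 5

Daily DD above 15.2 °C (capped at 19.9): 11.8, 19.9, 13.2, 0.0, 19.9, 7.7.
Cumulative: 11.8, 31.7, 44.9, 44.9, 64.8, 72.5.
The total first reaches 53 DD on day 5.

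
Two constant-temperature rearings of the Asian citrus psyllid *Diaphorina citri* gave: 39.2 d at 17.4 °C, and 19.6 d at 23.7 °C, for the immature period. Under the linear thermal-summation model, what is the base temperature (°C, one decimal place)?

11.1 °C

Equal thermal constants: D₁(T₁ − T_b) = D₂(T₂ − T_b).
39.2·(17.4 − T_b) = 19.6·(23.7 − T_b)
T_b = (39.2·17.4 − 19.6·23.7) / (39.2 − 19.6) = 217.56 / 19.6 = 11.100 °C ≈ 11.1 °C.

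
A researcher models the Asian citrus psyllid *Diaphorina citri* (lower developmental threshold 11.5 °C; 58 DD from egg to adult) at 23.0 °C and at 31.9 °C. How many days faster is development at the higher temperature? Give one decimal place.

2.2 days

At 23.0 °C: 58 / (23.0 − 11.5) = 58 / 11.5 = 5.043 d.
At 31.9 °C: 58 / (31.9 − 11.5) = 58 / 20.4 = 2.843 d.
Difference = |5.043 − 2.843| = 2.200 ≈ 2.2 days.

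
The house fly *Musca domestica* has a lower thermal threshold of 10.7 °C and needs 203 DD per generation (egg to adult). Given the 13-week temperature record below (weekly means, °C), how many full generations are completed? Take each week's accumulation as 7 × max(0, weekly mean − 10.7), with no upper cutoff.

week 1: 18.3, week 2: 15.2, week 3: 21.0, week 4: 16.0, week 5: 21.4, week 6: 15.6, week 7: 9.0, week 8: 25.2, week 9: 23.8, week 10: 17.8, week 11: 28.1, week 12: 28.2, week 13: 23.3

4 generations

Weekly DD (7 × max(0, T̄ − 10.7)): 53.2, 31.5, 72.1, 37.1, 74.9, 34.3, 0.0, 101.5, 91.7, 49.7, 121.8, 122.5, 88.2.
Season total = 878.5 DD.
Complete generations = ⌊878.5 / 203⌋ = 4.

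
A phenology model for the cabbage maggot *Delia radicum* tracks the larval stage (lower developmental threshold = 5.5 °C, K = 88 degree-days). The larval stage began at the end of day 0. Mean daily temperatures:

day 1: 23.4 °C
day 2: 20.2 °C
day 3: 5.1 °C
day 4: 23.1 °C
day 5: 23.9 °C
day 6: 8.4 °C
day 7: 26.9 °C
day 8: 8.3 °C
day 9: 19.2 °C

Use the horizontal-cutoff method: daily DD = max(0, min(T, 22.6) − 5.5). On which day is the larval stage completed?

day 8

Daily DD above 5.5 °C (capped at 17.1): 17.1, 14.7, 0.0, 17.1, 17.1, 2.9, 17.1, 2.8, 13.7.
Cumulative: 17.1, 31.8, 31.8, 48.9, 66.0, 68.9, 86.0, 88.8, 102.5.
The total first reaches 88 DD on day 8.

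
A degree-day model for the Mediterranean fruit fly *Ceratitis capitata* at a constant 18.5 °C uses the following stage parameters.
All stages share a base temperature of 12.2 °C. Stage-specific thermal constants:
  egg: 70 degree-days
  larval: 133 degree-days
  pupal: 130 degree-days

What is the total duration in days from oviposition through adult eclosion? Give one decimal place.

Daily accumulation at 18.5 °C = 18.5 − 12.2 = 6.3 DD/day.
Total K = 70 + 133 + 130 = 333 DD.
Total duration = 333 / 6.3 = 52.857 ≈ 52.9 days.

52.9 days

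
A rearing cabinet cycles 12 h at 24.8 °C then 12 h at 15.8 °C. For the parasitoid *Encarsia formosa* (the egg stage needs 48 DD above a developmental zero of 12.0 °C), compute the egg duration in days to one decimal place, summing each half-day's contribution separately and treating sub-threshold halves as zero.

Day half: max(0, 24.8 − 12.0) × 0.5 = 12.8 × 0.5 = 6.40 DD.
Night half: max(0, 15.8 − 12.0) × 0.5 = 3.8 × 0.5 = 1.90 DD.
Per 24 h: 8.30 DD/day.
Duration = 48 / 8.30 = 5.783 ≈ 5.8 days.

5.8 days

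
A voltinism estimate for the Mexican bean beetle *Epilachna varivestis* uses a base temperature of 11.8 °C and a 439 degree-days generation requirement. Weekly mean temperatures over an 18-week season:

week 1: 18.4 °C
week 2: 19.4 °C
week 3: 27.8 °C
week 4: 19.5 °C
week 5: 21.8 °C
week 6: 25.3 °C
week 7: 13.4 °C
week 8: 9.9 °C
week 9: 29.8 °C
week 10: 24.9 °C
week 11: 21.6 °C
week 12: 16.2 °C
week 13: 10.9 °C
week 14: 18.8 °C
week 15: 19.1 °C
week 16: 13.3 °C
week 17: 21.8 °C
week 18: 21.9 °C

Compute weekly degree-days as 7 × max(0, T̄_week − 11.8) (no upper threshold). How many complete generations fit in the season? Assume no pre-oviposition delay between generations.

Weekly DD (7 × max(0, T̄ − 11.8)): 46.2, 53.2, 112.0, 53.9, 70.0, 94.5, 11.2, 0.0, 126.0, 91.7, 68.6, 30.8, 0.0, 49.0, 51.1, 10.5, 70.0, 70.7.
Season total = 1009.4 DD.
Complete generations = ⌊1009.4 / 439⌋ = 2.

2 generations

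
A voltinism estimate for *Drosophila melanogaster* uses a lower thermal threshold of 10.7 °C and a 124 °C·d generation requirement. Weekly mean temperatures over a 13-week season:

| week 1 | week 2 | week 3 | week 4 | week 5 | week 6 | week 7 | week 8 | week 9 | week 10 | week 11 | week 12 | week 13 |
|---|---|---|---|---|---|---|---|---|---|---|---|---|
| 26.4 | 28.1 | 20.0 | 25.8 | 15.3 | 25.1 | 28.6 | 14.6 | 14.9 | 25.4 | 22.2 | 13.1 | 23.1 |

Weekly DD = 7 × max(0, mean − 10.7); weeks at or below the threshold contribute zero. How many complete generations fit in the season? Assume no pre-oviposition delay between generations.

Weekly DD (7 × max(0, T̄ − 10.7)): 109.9, 121.8, 65.1, 105.7, 32.2, 100.8, 125.3, 27.3, 29.4, 102.9, 80.5, 16.8, 86.8.
Season total = 1004.5 DD.
Complete generations = ⌊1004.5 / 124⌋ = 8.

8 generations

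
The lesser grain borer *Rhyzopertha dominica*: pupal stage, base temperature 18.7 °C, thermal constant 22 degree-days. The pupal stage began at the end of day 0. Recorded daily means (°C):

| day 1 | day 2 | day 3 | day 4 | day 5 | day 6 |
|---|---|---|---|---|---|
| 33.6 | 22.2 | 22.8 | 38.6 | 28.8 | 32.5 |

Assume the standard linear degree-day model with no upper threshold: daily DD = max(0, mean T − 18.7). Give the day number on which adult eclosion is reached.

Daily DD above 18.7 °C: 14.9, 3.5, 4.1, 19.9, 10.1, 13.8.
Cumulative: 14.9, 18.4, 22.5, 42.4, 52.5, 66.3.
The total first reaches 22 DD on day 3.

day 3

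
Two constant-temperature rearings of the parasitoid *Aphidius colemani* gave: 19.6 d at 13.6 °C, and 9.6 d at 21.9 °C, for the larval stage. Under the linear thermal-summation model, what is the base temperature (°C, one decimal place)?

Linear rate model ⇒ the product D·(T − T_b) is constant across temperatures.
19.6·(13.6 − T_b) = 9.6·(21.9 − T_b)
T_b = (19.6·13.6 − 9.6·21.9) / (19.6 − 9.6) = 56.32 / 10.0 = 5.632 °C ≈ 5.6 °C.

5.6 °C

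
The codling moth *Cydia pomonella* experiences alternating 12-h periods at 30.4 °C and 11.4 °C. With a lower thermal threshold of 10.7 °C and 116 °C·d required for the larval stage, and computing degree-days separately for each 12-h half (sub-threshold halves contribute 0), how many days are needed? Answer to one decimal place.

11.4 days

Day half: max(0, 30.4 − 10.7) × 0.5 = 19.7 × 0.5 = 9.85 DD.
Night half: max(0, 11.4 − 10.7) × 0.5 = 0.7 × 0.5 = 0.35 DD.
Per 24 h: 10.20 DD/day.
Duration = 116 / 10.20 = 11.373 ≈ 11.4 days.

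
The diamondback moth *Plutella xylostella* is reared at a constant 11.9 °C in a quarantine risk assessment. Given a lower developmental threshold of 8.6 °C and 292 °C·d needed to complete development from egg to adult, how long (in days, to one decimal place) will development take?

Daily accumulation = 11.9 − 8.6 = 3.3 DD/day.
Duration = 292 / 3.3 = 88.485 ≈ 88.5 days.

88.5 days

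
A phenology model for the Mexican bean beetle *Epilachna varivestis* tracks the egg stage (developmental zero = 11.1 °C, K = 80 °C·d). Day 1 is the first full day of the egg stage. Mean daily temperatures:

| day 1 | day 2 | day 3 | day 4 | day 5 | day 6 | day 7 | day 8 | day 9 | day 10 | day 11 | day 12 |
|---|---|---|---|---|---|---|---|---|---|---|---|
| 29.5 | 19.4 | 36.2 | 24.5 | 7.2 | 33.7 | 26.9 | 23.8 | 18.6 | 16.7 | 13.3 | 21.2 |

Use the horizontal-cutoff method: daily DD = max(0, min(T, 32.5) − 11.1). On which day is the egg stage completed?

Daily DD above 11.1 °C (capped at 21.4): 18.4, 8.3, 21.4, 13.4, 0.0, 21.4, 15.8, 12.7, 7.5, 5.6, 2.2, 10.1.
Cumulative: 18.4, 26.7, 48.1, 61.5, 61.5, 82.9, 98.7, 111.4, 118.9, 124.5, 126.7, 136.8.
The total first reaches 80 DD on day 6.

day 6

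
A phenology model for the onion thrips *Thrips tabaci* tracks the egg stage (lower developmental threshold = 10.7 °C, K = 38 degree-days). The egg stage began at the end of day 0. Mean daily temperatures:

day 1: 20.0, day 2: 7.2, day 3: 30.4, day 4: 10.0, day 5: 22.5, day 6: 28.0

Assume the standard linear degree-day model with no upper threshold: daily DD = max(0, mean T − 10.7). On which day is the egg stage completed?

day 5

Daily DD above 10.7 °C: 9.3, 0.0, 19.7, 0.0, 11.8, 17.3.
Cumulative: 9.3, 9.3, 29.0, 29.0, 40.8, 58.1.
The total first reaches 38 DD on day 5.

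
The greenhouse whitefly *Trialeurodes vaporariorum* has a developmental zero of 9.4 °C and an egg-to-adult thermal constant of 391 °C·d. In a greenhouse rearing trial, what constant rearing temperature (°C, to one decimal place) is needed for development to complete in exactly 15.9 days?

34.0 °C

Required daily accumulation = 391 / 15.9 = 24.591 DD/day.
T = T_base + 24.591 = 9.4 + 24.591 = 33.991 ≈ 34.0 °C.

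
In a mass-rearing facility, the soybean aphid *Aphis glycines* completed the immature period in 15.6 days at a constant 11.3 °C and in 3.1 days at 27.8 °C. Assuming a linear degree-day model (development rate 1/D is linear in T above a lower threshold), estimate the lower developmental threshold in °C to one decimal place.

7.2 °C

Under the model K = D·(T − T_b), so D₁·(T₁ − T_b) = D₂·(T₂ − T_b).
15.6·(11.3 − T_b) = 3.1·(27.8 − T_b)
T_b = (15.6·11.3 − 3.1·27.8) / (15.6 − 3.1) = 90.10 / 12.5 = 7.208 °C ≈ 7.2 °C.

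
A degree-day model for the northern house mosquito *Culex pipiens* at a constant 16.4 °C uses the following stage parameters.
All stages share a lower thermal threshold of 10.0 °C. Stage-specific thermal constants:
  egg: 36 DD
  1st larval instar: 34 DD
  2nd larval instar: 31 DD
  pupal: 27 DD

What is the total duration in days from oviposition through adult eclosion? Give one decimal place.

Daily accumulation at 16.4 °C = 16.4 − 10.0 = 6.4 DD/day.
Total K = 36 + 34 + 31 + 27 = 128 DD.
Total duration = 128 / 6.4 = 20.000 ≈ 20.0 days.

20.0 days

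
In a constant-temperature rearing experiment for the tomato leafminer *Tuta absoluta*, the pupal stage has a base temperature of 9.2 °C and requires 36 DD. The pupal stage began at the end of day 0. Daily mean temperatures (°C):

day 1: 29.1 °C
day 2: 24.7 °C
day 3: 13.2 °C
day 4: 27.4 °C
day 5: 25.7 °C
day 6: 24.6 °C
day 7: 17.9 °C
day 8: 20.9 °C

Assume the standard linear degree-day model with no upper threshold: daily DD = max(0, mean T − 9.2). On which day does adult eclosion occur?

day 3

Daily DD above 9.2 °C: 19.9, 15.5, 4.0, 18.2, 16.5, 15.4, 8.7, 11.7.
Cumulative: 19.9, 35.4, 39.4, 57.6, 74.1, 89.5, 98.2, 109.9.
The total first reaches 36 DD on day 3.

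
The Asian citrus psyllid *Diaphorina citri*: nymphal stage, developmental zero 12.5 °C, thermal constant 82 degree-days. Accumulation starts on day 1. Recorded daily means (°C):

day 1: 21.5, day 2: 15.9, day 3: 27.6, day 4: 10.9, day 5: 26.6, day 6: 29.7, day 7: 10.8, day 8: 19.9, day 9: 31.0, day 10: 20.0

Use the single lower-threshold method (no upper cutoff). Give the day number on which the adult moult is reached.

day 9

Daily DD above 12.5 °C: 9.0, 3.4, 15.1, 0.0, 14.1, 17.2, 0.0, 7.4, 18.5, 7.5.
Cumulative: 9.0, 12.4, 27.5, 27.5, 41.6, 58.8, 58.8, 66.2, 84.7, 92.2.
The total first reaches 82 DD on day 9.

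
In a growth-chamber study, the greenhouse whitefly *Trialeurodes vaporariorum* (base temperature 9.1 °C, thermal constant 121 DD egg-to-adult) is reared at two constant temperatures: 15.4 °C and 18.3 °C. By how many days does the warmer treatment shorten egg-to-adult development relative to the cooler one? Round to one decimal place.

6.1 days

At 15.4 °C: 121 / (15.4 − 9.1) = 121 / 6.3 = 19.206 d.
At 18.3 °C: 121 / (18.3 − 9.1) = 121 / 9.2 = 13.152 d.
Difference = |19.206 − 13.152| = 6.054 ≈ 6.1 days.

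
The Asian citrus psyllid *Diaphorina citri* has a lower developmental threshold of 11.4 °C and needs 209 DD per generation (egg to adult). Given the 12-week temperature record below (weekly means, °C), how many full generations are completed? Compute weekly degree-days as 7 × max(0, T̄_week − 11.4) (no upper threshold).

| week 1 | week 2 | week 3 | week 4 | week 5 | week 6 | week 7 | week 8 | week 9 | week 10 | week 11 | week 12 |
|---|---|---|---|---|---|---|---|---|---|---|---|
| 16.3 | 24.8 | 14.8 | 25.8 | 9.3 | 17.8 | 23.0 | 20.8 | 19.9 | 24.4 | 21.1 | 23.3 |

3 generations

Weekly DD (7 × max(0, T̄ − 11.4)): 34.3, 93.8, 23.8, 100.8, 0.0, 44.8, 81.2, 65.8, 59.5, 91.0, 67.9, 83.3.
Season total = 746.2 DD.
Complete generations = ⌊746.2 / 209⌋ = 3.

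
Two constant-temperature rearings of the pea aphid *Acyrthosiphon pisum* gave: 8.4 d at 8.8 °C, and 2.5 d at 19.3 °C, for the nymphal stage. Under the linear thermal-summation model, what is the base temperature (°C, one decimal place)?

4.4 °C

Under the model K = D·(T − T_b), so D₁·(T₁ − T_b) = D₂·(T₂ − T_b).
8.4·(8.8 − T_b) = 2.5·(19.3 − T_b)
T_b = (8.4·8.8 − 2.5·19.3) / (8.4 − 2.5) = 25.67 / 5.9 = 4.351 °C ≈ 4.4 °C.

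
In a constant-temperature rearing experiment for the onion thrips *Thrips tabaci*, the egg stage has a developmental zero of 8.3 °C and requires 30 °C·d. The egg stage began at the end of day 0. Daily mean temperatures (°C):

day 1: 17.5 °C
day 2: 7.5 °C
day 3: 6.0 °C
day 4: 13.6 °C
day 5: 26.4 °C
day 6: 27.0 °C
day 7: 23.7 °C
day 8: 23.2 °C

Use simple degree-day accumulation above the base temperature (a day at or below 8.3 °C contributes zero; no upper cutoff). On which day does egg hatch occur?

day 5

Daily DD above 8.3 °C: 9.2, 0.0, 0.0, 5.3, 18.1, 18.7, 15.4, 14.9.
Cumulative: 9.2, 9.2, 9.2, 14.5, 32.6, 51.3, 66.7, 81.6.
The total first reaches 30 DD on day 5.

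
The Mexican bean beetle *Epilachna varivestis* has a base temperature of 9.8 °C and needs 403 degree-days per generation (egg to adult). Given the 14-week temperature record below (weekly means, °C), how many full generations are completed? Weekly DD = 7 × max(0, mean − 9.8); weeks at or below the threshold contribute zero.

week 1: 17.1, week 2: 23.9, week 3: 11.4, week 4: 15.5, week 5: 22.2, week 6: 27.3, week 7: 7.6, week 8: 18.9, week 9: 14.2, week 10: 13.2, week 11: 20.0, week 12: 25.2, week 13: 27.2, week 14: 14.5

Weekly DD (7 × max(0, T̄ − 9.8)): 51.1, 98.7, 11.2, 39.9, 86.8, 122.5, 0.0, 63.7, 30.8, 23.8, 71.4, 107.8, 121.8, 32.9.
Season total = 862.4 DD.
Complete generations = ⌊862.4 / 403⌋ = 2.

2 generations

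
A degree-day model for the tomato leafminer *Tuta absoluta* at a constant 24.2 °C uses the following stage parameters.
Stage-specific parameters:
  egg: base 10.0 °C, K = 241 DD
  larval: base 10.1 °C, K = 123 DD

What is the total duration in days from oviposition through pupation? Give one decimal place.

egg: 241 / (24.2 − 10.0) = 241 / 14.2 = 16.972 d.
larval: 123 / (24.2 − 10.1) = 123 / 14.1 = 8.723 d.
Sum = 25.695 ≈ 25.7 days.

25.7 days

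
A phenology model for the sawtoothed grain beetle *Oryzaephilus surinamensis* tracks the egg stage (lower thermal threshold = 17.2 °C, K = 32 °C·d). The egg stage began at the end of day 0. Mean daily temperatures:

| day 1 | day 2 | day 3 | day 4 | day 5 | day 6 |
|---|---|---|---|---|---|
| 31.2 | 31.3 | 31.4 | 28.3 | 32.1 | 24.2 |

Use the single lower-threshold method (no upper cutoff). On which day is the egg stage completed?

Daily DD above 17.2 °C: 14.0, 14.1, 14.2, 11.1, 14.9, 7.0.
Cumulative: 14.0, 28.1, 42.3, 53.4, 68.3, 75.3.
The total first reaches 32 DD on day 3.

day 3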